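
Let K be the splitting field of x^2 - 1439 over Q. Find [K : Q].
[K : Q] = 2

f(x) = x^2 - 1439 factors as (x - √1439)(x + √1439). The splitting field is K = Q(√1439). Since 1439 is squarefree and > 1, it is not a perfect square, so x^2 - 1439 is irreducible over Q and [Q(√1439) : Q] = 2. Hence [K : Q] = 2.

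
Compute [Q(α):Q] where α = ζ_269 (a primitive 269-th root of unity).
[Q(α):Q] = 268

The minimal polynomial of ζ_269 over Q is the 269-th cyclotomic polynomial Φ_269(x), which is irreducible over Q and has degree φ(269) = 268. Hence [Q(α):Q] = φ(269) = 268.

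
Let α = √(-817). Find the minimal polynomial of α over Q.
m_α(x) = x^2 + 817

α satisfies α^2 + 817 = 0, so x^2 + 817 annihilates α. Since d = -817 is squarefree and ≠ 1, it is not a perfect square in Q, so x^2 + 817 has no rational root and is therefore irreducible over Q (a degree-2 polynomial over a field is irreducible iff it has no root). Hence m_α(x) = x^2 + 817.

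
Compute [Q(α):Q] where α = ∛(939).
[Q(α):Q] = 3

The minimal polynomial of α is x^3 - 939, irreducible over Q since 939 is not a perfect cube (so x^3 - 939 has no rational root). Hence [Q(α):Q] = deg(m_α) = 3.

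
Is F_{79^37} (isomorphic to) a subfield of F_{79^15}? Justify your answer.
No: F_{79^37} is not a subfield of F_{79^15}

F_{p^m} embeds in F_{p^n} iff m | n. Here 37 ∤ 15 (since 15 = 0·37 + 15 with remainder 15 ≠ 0), so F_{79^37} is not a subfield of F_{79^15}. Equivalently: if it were, the tower law would give 37 = [F_{79^37}:F_79] dividing [F_{79^15}:F_79] = 15, contradiction.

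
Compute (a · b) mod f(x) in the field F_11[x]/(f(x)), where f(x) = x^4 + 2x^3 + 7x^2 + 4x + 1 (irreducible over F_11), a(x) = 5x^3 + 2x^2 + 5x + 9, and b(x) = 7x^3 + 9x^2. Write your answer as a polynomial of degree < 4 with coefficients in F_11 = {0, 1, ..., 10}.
a · b ≡ 4x^2 + 9x + 5 (mod f(x))

Multiply in F_11[x]: a(x)·b(x) = (5x^3 + 2x^2 + 5x + 9)·(7x^3 + 9x^2) = 2x^6 + 4x^5 + 9x^4 + 9x^3 + 4x^2. This has degree ≥ 4, so divide by f(x) over F_11: 2x^6 + 4x^5 + 9x^4 + 9x^3 + 4x^2 = (2x^2 + 6)·(x^4 + 2x^3 + 7x^2 + 4x + 1) + (4x^2 + 9x + 5). Hence a·b ≡ 4x^2 + 9x + 5 (mod f). (F_11[x]/(f) is a field with 11^4 = 14641 elements since f is irreducible of degree 4.)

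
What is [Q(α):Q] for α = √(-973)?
[Q(α):Q] = 2

[Q(α):Q] equals the degree of the minimal polynomial of α. Here α^2 = -973 and x^2 + 973 is irreducible (d = -973 is squarefree, ≠ 1, hence not a square), so deg(m_α) = 2. Thus [Q(α):Q] = 2.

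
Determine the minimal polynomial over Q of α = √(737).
m_α(x) = x^2 - 737

α satisfies α^2 - 737 = 0, so x^2 - 737 annihilates α. Since d = 737 is squarefree and ≠ 1, it is not a perfect square in Q, so x^2 - 737 has no rational root and is therefore irreducible over Q (a degree-2 polynomial over a field is irreducible iff it has no root). Hence m_α(x) = x^2 - 737.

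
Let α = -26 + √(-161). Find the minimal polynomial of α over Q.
m_α(x) = x^2 + 52x + 837

From α + 26 = √(-161), squaring gives (α + 26)^2 = -161, i.e. α^2 + 52α + 676 = -161, so α^2 + 52α + 837 = 0. The discriminant of x^2 + 52x + 837 is (52)^2 - 4·(837) = 2704 - 3348 = -644, and 4·(-161) is not a perfect square in Q since -161 is squarefree and ≠ 1. Hence x^2 + 52x + 837 is irreducible over Q and is the minimal polynomial of α.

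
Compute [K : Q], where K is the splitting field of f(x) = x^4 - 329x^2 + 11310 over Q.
[K : Q] = 4

Solving the quadratic in x^2: x^2 = (329 ± √(329^2 - 4·11310))/2 = (329 ± √63001)/2 = (329 ± 251)/2, giving x^2 = 39 or x^2 = 290. So f(x) = (x^2 - 39)(x^2 - 290) and the roots of f are ±√39, ±√290. Hence the splitting field is K = Q(√39, √290). Since 39 and 290 are distinct squarefree integers > 1, their product 11310 is not a perfect square, so √290 ∉ Q(√39). By the tower law [K:Q] = [Q(√39,√290):Q(√39)] · [Q(√39):Q] = 2 · 2 = 4.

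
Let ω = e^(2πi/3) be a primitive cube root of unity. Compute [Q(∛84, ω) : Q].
[Q(∛84, ω) : Q] = 6

[Q(∛84):Q] = 3 (min poly x^3 - 84, irreducible since 84 is not a perfect cube). [Q(ω):Q] = 2 (min poly x^2 + x + 1). Since Q(∛84) ⊂ R and ω ∉ R, we have ω ∉ Q(∛84), so x^2 + x + 1 remains irreducible over Q(∛84) and [Q(∛84, ω) : Q(∛84)] = 2. By the tower law, [Q(∛84, ω) : Q] = 3 · 2 = 6. (In fact Q(∛84, ω) is the splitting field of x^3 - 84 over Q.)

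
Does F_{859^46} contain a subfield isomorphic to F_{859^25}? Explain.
No: F_{859^25} is not a subfield of F_{859^46}

F_{p^m} embeds in F_{p^n} iff m | n. Here 25 ∤ 46 (since 46 = 1·25 + 21 with remainder 21 ≠ 0), so F_{859^25} is not a subfield of F_{859^46}. Equivalently: if it were, the tower law would give 25 = [F_{859^25}:F_859] dividing [F_{859^46}:F_859] = 46, contradiction.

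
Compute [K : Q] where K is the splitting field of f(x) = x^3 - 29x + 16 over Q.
[K : Q] = 6

By the rational root test, any rational root of the monic integer polynomial f(x) = x^3 - 29x + 16 must be an integer dividing the constant term 16, i.e. one of ±{1, 2, 4, 8, 16}. Evaluating: f(1) = -12, f(-1) = 44, f(2) = -34, f(-2) = 66, f(4) = -36, f(-4) = 68, f(8) = 296, f(-8) = -264, f(16) = 3648, f(-16) = -3616; none is 0, so f has no rational root and is therefore irreducible over Q (a cubic with no linear factor over a field is irreducible). For an irreducible cubic, the Galois group is A_3 or S_3 according as the discriminant disc(f) = -4a^3 - 27b^2 = -4·(-29)^3 - 27·(16)^2 = 90644 is or is not a square in Q. Here disc(f) = 90644 is not a perfect square in Q, so the Galois group of f over Q is not contained in A_3 and must be all of S_3. The splitting field has degree |S_3| = 6 over Q, so [K : Q] = 6.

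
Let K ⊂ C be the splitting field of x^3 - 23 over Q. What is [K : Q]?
[K : Q] = 6

The roots of x^3 - 23 are ∛23, ω∛23, ω^2∛23 where ω = e^(2πi/3) is a primitive cube root of unity, so K = Q(∛23, ω). Now [Q(∛23):Q] = 3 (since 23 is not a perfect cube, x^3 - 23 is irreducible) and [Q(ω):Q] = 2. Both 2 and 3 divide [K:Q], and [K:Q] ≤ 3·2 = 6, so [K:Q] = 6. (Equivalently: Q(∛23) ⊂ R but ω ∉ R, so [K : Q(∛23)] = 2.)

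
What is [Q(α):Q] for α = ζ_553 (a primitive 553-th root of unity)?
[Q(α):Q] = 468

The minimal polynomial of ζ_553 over Q is the 553-th cyclotomic polynomial Φ_553(x), which is irreducible over Q and has degree φ(553) = 468. Hence [Q(α):Q] = φ(553) = 468.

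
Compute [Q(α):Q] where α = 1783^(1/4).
[Q(α):Q] = 4

α is a root of x^4 - 1783. By Eisenstein's criterion at the prime p = 1783 (which divides the constant term 1783 but p^2 = 3179089 does not, since 1783 is squarefree), x^4 - 1783 is irreducible over Q. Hence [Q(α):Q] = 4.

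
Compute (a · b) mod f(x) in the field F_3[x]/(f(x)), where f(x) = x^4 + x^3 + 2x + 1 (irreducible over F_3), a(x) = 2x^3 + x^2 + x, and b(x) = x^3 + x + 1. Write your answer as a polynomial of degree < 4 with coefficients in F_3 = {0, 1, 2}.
a · b ≡ x^3 + 2x^2 + 2 (mod f(x))

Multiply in F_3[x]: a(x)·b(x) = (2x^3 + x^2 + x)·(x^3 + x + 1) = 2x^6 + x^5 + 2x^2 + x. This has degree ≥ 4, so divide by f(x) over F_3: 2x^6 + x^5 + 2x^2 + x = (2x^2 + 2x + 1)·(x^4 + x^3 + 2x + 1) + (x^3 + 2x^2 + 2). Hence a·b ≡ x^3 + 2x^2 + 2 (mod f). (F_3[x]/(f) is a field with 3^4 = 81 elements since f is irreducible of degree 4.)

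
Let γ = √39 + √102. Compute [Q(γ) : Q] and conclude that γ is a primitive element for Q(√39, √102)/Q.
[Q(γ) : Q] = 4 (equivalently, Q(γ) = Q(√39, √102))

Obviously Q(γ) ⊆ Q(√39, √102), and [Q(√39, √102):Q] = 4 (since 39, 102 are distinct squarefree integers > 1 with 3978 not a perfect square). To show equality we compute the minimal polynomial of γ. From γ = √39 + √102: γ^2 = 39 + 2√(3978) + 102 = 141 + 2√(3978), so γ^2 - 141 = 2√(3978); squaring, (γ^2 - 141)^2 = 4·3978, i.e. γ^4 - 282γ^2 + 19881 - 15912 = 0, i.e. γ^4 - 282γ^2 + 3969 = 0. So γ is a root of x^4 - 282x^2 + 3969. This polynomial is irreducible over Q: it has no rational root (each ±√39 ± √102 is irrational), and any factorization into two quadratics over Q would force √(3978) ∈ Q (pairing opposite roots) or √39, √102 ∈ Q (other pairings), all impossible. Hence [Q(γ):Q] = 4 = [Q(√39, √102):Q], so Q(γ) = Q(√39, √102).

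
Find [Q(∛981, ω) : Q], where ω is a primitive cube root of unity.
[Q(∛981, ω) : Q] = 6

[Q(∛981):Q] = 3 (min poly x^3 - 981, irreducible since 981 is not a perfect cube). [Q(ω):Q] = 2 (min poly x^2 + x + 1). Since Q(∛981) ⊂ R and ω ∉ R, we have ω ∉ Q(∛981), so x^2 + x + 1 remains irreducible over Q(∛981) and [Q(∛981, ω) : Q(∛981)] = 2. By the tower law, [Q(∛981, ω) : Q] = 3 · 2 = 6. (In fact Q(∛981, ω) is the splitting field of x^3 - 981 over Q.)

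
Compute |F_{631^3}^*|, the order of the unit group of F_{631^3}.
|F_{631^3}^*| = 251239590

F_{631^3} has 631^3 = 251239591 elements; its multiplicative group consists of all nonzero elements, so |F_{631^3}^*| = 251239591 - 1 = 251239590. (It is cyclic since any finite subgroup of the multiplicative group of a field is cyclic.)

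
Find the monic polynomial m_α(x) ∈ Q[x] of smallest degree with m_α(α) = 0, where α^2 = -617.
m_α(x) = x^2 + 617

α satisfies α^2 + 617 = 0, so x^2 + 617 annihilates α. Since d = -617 is squarefree and ≠ 1, it is not a perfect square in Q, so x^2 + 617 has no rational root and is therefore irreducible over Q (a degree-2 polynomial over a field is irreducible iff it has no root). Hence m_α(x) = x^2 + 617.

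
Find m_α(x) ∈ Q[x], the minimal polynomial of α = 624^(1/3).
m_α(x) = x^3 - 624

α satisfies α^3 = 624, so x^3 - 624 annihilates α. By the rational root test, a rational root p/q (in lowest terms) of x^3 - 624 would satisfy p^3 = 624 q^3, forcing q = 1 and p^3 = 624; but 624 is not a perfect cube, contradiction. A monic cubic over Q with no rational root is irreducible (any nontrivial factorization would include a linear factor). Hence x^3 - 624 is the minimal polynomial of α, and in particular [Q(α):Q] = 3.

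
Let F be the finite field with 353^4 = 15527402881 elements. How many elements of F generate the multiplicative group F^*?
There are φ(15527402880) = 3477995520 primitive elements

F_q^* is cyclic of order q - 1 = 15527402880. A cyclic group of order m has exactly φ(m) generators. Here m = 15527402880 = 2^7 · 3 · 5 · 11 · 17 · 59 · 733, so the number of primitive elements is φ(15527402880) = 3477995520.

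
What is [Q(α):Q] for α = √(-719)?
[Q(α):Q] = 2

[Q(α):Q] equals the degree of the minimal polynomial of α. Here α^2 = -719 and x^2 + 719 is irreducible (d = -719 is squarefree, ≠ 1, hence not a square), so deg(m_α) = 2. Thus [Q(α):Q] = 2.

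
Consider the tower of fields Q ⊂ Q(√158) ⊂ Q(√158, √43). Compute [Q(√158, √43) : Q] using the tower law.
[Q(√158, √43) : Q] = 4

[Q(√158):Q] = 2 (min poly x^2 - 158, irreducible since 158 is squarefree > 1). For the top step, suppose √43 ∈ Q(√158), say √43 = c + d√158 with c, d ∈ Q. Squaring: 43 = c^2 + 158d^2 + 2cd√158. Since √158 ∉ Q this forces 2cd = 0. If d = 0 then √43 = c ∈ Q, contradicting 43 squarefree > 1. If c = 0 then 43 = 158d^2, so 158·43 = (158d)^2 is a perfect square in Q — but 158·43 = 6794 is not a perfect square (since 158 and 43 are distinct squarefree integers). Contradiction. Hence √43 ∉ Q(√158), so x^2 - 43 stays irreducible over Q(√158) and [Q(√158, √43) : Q(√158)] = 2. By the tower law, [Q(√158, √43) : Q] = 2 · 2 = 4.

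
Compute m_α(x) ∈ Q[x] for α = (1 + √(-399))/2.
m_α(x) = x^2 - x + 100

From 2α - 1 = √(-399), squaring gives (2α - 1)^2 = -399, i.e. 4α^2 - 4α + 1 = -399, so α^2 - α + (1 + 399)/4 = 0. Since -399 ≡ 1 (mod 4), (1 + 399)/4 = 100 ∈ Z. The polynomial x^2 - x + 100 has discriminant 1 - 4·(100) = -399, which is not a perfect square in Q (d = -399 is squarefree and ≠ 1), so x^2 - x + 100 is irreducible over Q. It is the minimal polynomial of α.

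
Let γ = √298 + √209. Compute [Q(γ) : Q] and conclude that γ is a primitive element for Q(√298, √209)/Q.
[Q(γ) : Q] = 4 (equivalently, Q(γ) = Q(√298, √209))

Obviously Q(γ) ⊆ Q(√298, √209), and [Q(√298, √209):Q] = 4 (since 298, 209 are distinct squarefree integers > 1 with 62282 not a perfect square). To show equality we compute the minimal polynomial of γ. From γ = √298 + √209: γ^2 = 298 + 2√(62282) + 209 = 507 + 2√(62282), so γ^2 - 507 = 2√(62282); squaring, (γ^2 - 507)^2 = 4·62282, i.e. γ^4 - 1014γ^2 + 257049 - 249128 = 0, i.e. γ^4 - 1014γ^2 + 7921 = 0. So γ is a root of x^4 - 1014x^2 + 7921. This polynomial is irreducible over Q: it has no rational root (each ±√298 ± √209 is irrational), and any factorization into two quadratics over Q would force √(62282) ∈ Q (pairing opposite roots) or √298, √209 ∈ Q (other pairings), all impossible. Hence [Q(γ):Q] = 4 = [Q(√298, √209):Q], so Q(γ) = Q(√298, √209).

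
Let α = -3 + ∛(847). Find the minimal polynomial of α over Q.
m_α(x) = x^3 + 9x^2 + 27x - 820

Set β = α + 3 = ∛(847), so β^3 = 847. Then (α + 3)^3 - 847 = 0, i.e. α is a root of g(x) = (x + 3)^3 - 847 = x^3 + 9x^2 + 27x - 820. Since g(x) = h(x + 3) where h(x) = x^3 - 847, and h is irreducible over Q (because 847 is not a perfect cube, so h has no rational root, and a monic cubic with no rational root is irreducible), g is also irreducible (irreducibility is preserved under the substitution x → x + 3). Hence m_α(x) = x^3 + 9x^2 + 27x - 820.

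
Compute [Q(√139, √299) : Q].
[Q(√139, √299) : Q] = 4

[Q(√139):Q] = 2 (min poly x^2 - 139, irreducible since 139 is squarefree > 1). For the top step, suppose √299 ∈ Q(√139), say √299 = c + d√139 with c, d ∈ Q. Squaring: 299 = c^2 + 139d^2 + 2cd√139. Since √139 ∉ Q this forces 2cd = 0. If d = 0 then √299 = c ∈ Q, contradicting 299 squarefree > 1. If c = 0 then 299 = 139d^2, so 139·299 = (139d)^2 is a perfect square in Q — but 139·299 = 41561 is not a perfect square (since 139 and 299 are distinct squarefree integers). Contradiction. Hence √299 ∉ Q(√139), so x^2 - 299 stays irreducible over Q(√139) and [Q(√139, √299) : Q(√139)] = 2. By the tower law, [Q(√139, √299) : Q] = 2 · 2 = 4.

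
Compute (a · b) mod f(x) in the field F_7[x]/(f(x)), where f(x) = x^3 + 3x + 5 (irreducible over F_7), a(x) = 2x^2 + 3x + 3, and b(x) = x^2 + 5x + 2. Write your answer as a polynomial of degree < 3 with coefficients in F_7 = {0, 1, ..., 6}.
a · b ≡ 2x^2 + 4 (mod f(x))

Multiply in F_7[x]: a(x)·b(x) = (2x^2 + 3x + 3)·(x^2 + 5x + 2) = 2x^4 + 6x^3 + x^2 + 6. This has degree ≥ 3, so divide by f(x) over F_7: 2x^4 + 6x^3 + x^2 + 6 = (2x + 6)·(x^3 + 3x + 5) + (2x^2 + 4). Hence a·b ≡ 2x^2 + 4 (mod f). (F_7[x]/(f) is a field with 7^3 = 343 elements since f is irreducible of degree 3.)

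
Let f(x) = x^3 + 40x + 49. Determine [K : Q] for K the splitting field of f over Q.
[K : Q] = 6

By the rational root test, any rational root of the monic integer polynomial f(x) = x^3 + 40x + 49 must be an integer dividing the constant term 49, i.e. one of ±{1, 7, 49}. Evaluating: f(1) = 90, f(-1) = 8, f(7) = 672, f(-7) = -574, f(49) = 119658, f(-49) = -119560; none is 0, so f has no rational root and is therefore irreducible over Q (a cubic with no linear factor over a field is irreducible). For an irreducible cubic, the Galois group is A_3 or S_3 according as the discriminant disc(f) = -4a^3 - 27b^2 = -4·(40)^3 - 27·(49)^2 = -320827 is or is not a square in Q. Here disc(f) = -320827 is not a perfect square in Q, so the Galois group of f over Q is not contained in A_3 and must be all of S_3. The splitting field has degree |S_3| = 6 over Q, so [K : Q] = 6.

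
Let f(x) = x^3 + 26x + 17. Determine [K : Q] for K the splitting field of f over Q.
[K : Q] = 6

By the rational root test, any rational root of the monic integer polynomial f(x) = x^3 + 26x + 17 must be an integer dividing the constant term 17, i.e. one of ±{1, 17}. Evaluating: f(1) = 44, f(-1) = -10, f(17) = 5372, f(-17) = -5338; none is 0, so f has no rational root and is therefore irreducible over Q (a cubic with no linear factor over a field is irreducible). For an irreducible cubic, the Galois group is A_3 or S_3 according as the discriminant disc(f) = -4a^3 - 27b^2 = -4·(26)^3 - 27·(17)^2 = -78107 is or is not a square in Q. Here disc(f) = -78107 is not a perfect square in Q, so the Galois group of f over Q is not contained in A_3 and must be all of S_3. The splitting field has degree |S_3| = 6 over Q, so [K : Q] = 6.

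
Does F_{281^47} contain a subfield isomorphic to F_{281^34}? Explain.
No: F_{281^34} is not a subfield of F_{281^47}

F_{p^m} embeds in F_{p^n} iff m | n. Here 34 ∤ 47 (since 47 = 1·34 + 13 with remainder 13 ≠ 0), so F_{281^34} is not a subfield of F_{281^47}. Equivalently: if it were, the tower law would give 34 = [F_{281^34}:F_281] dividing [F_{281^47}:F_281] = 47, contradiction.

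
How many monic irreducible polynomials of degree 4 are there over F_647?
There are 43808269068 monic irreducible polynomials of degree 4 over F_647

Each element of F_{647^4} that lies in no proper subfield is a root of exactly one monic irreducible of degree 4 over F_647, and each such polynomial has 4 distinct roots in F_{647^4}. By Möbius inversion the count is N_647(4) = (1/4) Σ_{d|4} μ(4/d) · 647^d = (1/4)(μ(4)·647^1 + μ(2)·647^2 + μ(1)·647^4) = 175233076272/4 = 43808269068.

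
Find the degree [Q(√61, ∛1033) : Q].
[Q(√61, ∛1033) : Q] = 6

Let L = Q(√61, ∛1033). Since Q(√61) ⊂ L and [Q(√61):Q] = 2, the tower law gives 2 | [L:Q]. Likewise Q(∛1033) ⊂ L with [Q(∛1033):Q] = 3 (because 1033 is not a perfect cube), so 3 | [L:Q]. As gcd(2,3) = 1, [L:Q] is divisible by 6. Conversely L is generated over Q by √61 and ∛1033, so [L:Q] ≤ 2·3 = 6. Therefore [Q(√61, ∛1033) : Q] = 6.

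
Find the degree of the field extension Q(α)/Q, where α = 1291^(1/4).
[Q(α):Q] = 4

α is a root of x^4 - 1291. By Eisenstein's criterion at the prime p = 1291 (which divides the constant term 1291 but p^2 = 1666681 does not, since 1291 is squarefree), x^4 - 1291 is irreducible over Q. Hence [Q(α):Q] = 4.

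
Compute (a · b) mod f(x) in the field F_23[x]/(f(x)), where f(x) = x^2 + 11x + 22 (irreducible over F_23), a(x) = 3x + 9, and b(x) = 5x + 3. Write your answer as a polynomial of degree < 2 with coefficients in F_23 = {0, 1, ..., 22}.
a · b ≡ 4x + 19 (mod f(x))

Multiply in F_23[x]: a(x)·b(x) = (3x + 9)·(5x + 3) = 15x^2 + 8x + 4. This has degree ≥ 2, so divide by f(x) over F_23: 15x^2 + 8x + 4 = (15)·(x^2 + 11x + 22) + (4x + 19). Hence a·b ≡ 4x + 19 (mod f). (F_23[x]/(f) is a field with 23^2 = 529 elements since f is irreducible of degree 2.)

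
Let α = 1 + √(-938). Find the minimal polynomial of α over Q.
m_α(x) = x^2 - 2x + 939

From α - 1 = √(-938), squaring gives (α - 1)^2 = -938, i.e. α^2 - 2α + 1 = -938, so α^2 - 2α + 939 = 0. The discriminant of x^2 - 2x + 939 is (-2)^2 - 4·(939) = 4 - 3756 = -3752, and 4·(-938) is not a perfect square in Q since -938 is squarefree and ≠ 1. Hence x^2 - 2x + 939 is irreducible over Q and is the minimal polynomial of α.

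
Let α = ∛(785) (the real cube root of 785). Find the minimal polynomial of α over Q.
m_α(x) = x^3 - 785

α satisfies α^3 = 785, so x^3 - 785 annihilates α. By the rational root test, a rational root p/q (in lowest terms) of x^3 - 785 would satisfy p^3 = 785 q^3, forcing q = 1 and p^3 = 785; but 785 is not a perfect cube, contradiction. A monic cubic over Q with no rational root is irreducible (any nontrivial factorization would include a linear factor). Hence x^3 - 785 is the minimal polynomial of α, and in particular [Q(α):Q] = 3.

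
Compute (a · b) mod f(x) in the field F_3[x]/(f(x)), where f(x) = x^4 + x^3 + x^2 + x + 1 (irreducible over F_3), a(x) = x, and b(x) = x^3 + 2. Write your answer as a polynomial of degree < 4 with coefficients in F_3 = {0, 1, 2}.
a · b ≡ 2x^3 + 2x^2 + x + 2 (mod f(x))

Multiply in F_3[x]: a(x)·b(x) = (x)·(x^3 + 2) = x^4 + 2x. This has degree ≥ 4, so divide by f(x) over F_3: x^4 + 2x = (1)·(x^4 + x^3 + x^2 + x + 1) + (2x^3 + 2x^2 + x + 2). Hence a·b ≡ 2x^3 + 2x^2 + x + 2 (mod f). (F_3[x]/(f) is a field with 3^4 = 81 elements since f is irreducible of degree 4.)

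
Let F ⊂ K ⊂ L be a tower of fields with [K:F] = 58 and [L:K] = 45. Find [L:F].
[L:F] = 2610

The tower law says that for any tower of field extensions F ⊂ K ⊂ L with finite degrees, [L:F] = [L:K] · [K:F]. Here this gives [L:F] = 45 · 58 = 2610.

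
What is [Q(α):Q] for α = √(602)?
[Q(α):Q] = 2

[Q(α):Q] equals the degree of the minimal polynomial of α. Here α^2 = 602 and x^2 - 602 is irreducible (d = 602 is squarefree, ≠ 1, hence not a square), so deg(m_α) = 2. Thus [Q(α):Q] = 2.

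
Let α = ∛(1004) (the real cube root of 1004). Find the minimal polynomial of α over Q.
m_α(x) = x^3 - 1004

α satisfies α^3 = 1004, so x^3 - 1004 annihilates α. By the rational root test, a rational root p/q (in lowest terms) of x^3 - 1004 would satisfy p^3 = 1004 q^3, forcing q = 1 and p^3 = 1004; but 1004 is not a perfect cube, contradiction. A monic cubic over Q with no rational root is irreducible (any nontrivial factorization would include a linear factor). Hence x^3 - 1004 is the minimal polynomial of α, and in particular [Q(α):Q] = 3.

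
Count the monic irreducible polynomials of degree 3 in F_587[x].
There are 67420472 monic irreducible polynomials of degree 3 over F_587

Each element of F_{587^3} that lies in no proper subfield is a root of exactly one monic irreducible of degree 3 over F_587, and each such polynomial has 3 distinct roots in F_{587^3}. By Möbius inversion the count is N_587(3) = (1/3) Σ_{d|3} μ(3/d) · 587^d = (1/3)(μ(3)·587^1 + μ(1)·587^3) = 202261416/3 = 67420472.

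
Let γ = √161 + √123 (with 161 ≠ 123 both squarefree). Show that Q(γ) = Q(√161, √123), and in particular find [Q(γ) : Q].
[Q(γ) : Q] = 4 (equivalently, Q(γ) = Q(√161, √123))

Obviously Q(γ) ⊆ Q(√161, √123), and [Q(√161, √123):Q] = 4 (since 161, 123 are distinct squarefree integers > 1 with 19803 not a perfect square). To show equality we compute the minimal polynomial of γ. From γ = √161 + √123: γ^2 = 161 + 2√(19803) + 123 = 284 + 2√(19803), so γ^2 - 284 = 2√(19803); squaring, (γ^2 - 284)^2 = 4·19803, i.e. γ^4 - 568γ^2 + 80656 - 79212 = 0, i.e. γ^4 - 568γ^2 + 1444 = 0. So γ is a root of x^4 - 568x^2 + 1444. This polynomial is irreducible over Q: it has no rational root (each ±√161 ± √123 is irrational), and any factorization into two quadratics over Q would force √(19803) ∈ Q (pairing opposite roots) or √161, √123 ∈ Q (other pairings), all impossible. Hence [Q(γ):Q] = 4 = [Q(√161, √123):Q], so Q(γ) = Q(√161, √123).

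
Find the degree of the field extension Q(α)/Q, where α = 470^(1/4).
[Q(α):Q] = 4

α is a root of x^4 - 470. By Eisenstein's criterion at the prime p = 2 (which divides the constant term 470 but p^2 = 4 does not, since 470 is squarefree), x^4 - 470 is irreducible over Q. Hence [Q(α):Q] = 4.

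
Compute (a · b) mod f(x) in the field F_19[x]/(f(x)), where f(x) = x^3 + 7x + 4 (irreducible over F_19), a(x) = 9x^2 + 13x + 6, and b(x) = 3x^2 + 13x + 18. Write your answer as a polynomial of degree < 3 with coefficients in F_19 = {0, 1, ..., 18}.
a · b ≡ 8x^2 + 5x + 16 (mod f(x))

Multiply in F_19[x]: a(x)·b(x) = (9x^2 + 13x + 6)·(3x^2 + 13x + 18) = 8x^4 + 4x^3 + 7x^2 + 8x + 13. This has degree ≥ 3, so divide by f(x) over F_19: 8x^4 + 4x^3 + 7x^2 + 8x + 13 = (8x + 4)·(x^3 + 7x + 4) + (8x^2 + 5x + 16). Hence a·b ≡ 8x^2 + 5x + 16 (mod f). (F_19[x]/(f) is a field with 19^3 = 6859 elements since f is irreducible of degree 3.)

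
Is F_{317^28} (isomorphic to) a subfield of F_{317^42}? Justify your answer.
No: F_{317^28} is not a subfield of F_{317^42}

F_{p^m} embeds in F_{p^n} iff m | n. Here 28 ∤ 42 (since 42 = 1·28 + 14 with remainder 14 ≠ 0), so F_{317^28} is not a subfield of F_{317^42}. Equivalently: if it were, the tower law would give 28 = [F_{317^28}:F_317] dividing [F_{317^42}:F_317] = 42, contradiction.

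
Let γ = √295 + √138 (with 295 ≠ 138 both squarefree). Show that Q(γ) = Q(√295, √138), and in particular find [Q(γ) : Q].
[Q(γ) : Q] = 4 (equivalently, Q(γ) = Q(√295, √138))

Obviously Q(γ) ⊆ Q(√295, √138), and [Q(√295, √138):Q] = 4 (since 295, 138 are distinct squarefree integers > 1 with 40710 not a perfect square). To show equality we compute the minimal polynomial of γ. From γ = √295 + √138: γ^2 = 295 + 2√(40710) + 138 = 433 + 2√(40710), so γ^2 - 433 = 2√(40710); squaring, (γ^2 - 433)^2 = 4·40710, i.e. γ^4 - 866γ^2 + 187489 - 162840 = 0, i.e. γ^4 - 866γ^2 + 24649 = 0. So γ is a root of x^4 - 866x^2 + 24649. This polynomial is irreducible over Q: it has no rational root (each ±√295 ± √138 is irrational), and any factorization into two quadratics over Q would force √(40710) ∈ Q (pairing opposite roots) or √295, √138 ∈ Q (other pairings), all impossible. Hence [Q(γ):Q] = 4 = [Q(√295, √138):Q], so Q(γ) = Q(√295, √138).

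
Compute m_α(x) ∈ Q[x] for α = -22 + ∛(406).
m_α(x) = x^3 + 66x^2 + 1452x + 10242

Set β = α + 22 = ∛(406), so β^3 = 406. Then (α + 22)^3 - 406 = 0, i.e. α is a root of g(x) = (x + 22)^3 - 406 = x^3 + 66x^2 + 1452x + 10242. Since g(x) = h(x + 22) where h(x) = x^3 - 406, and h is irreducible over Q (because 406 is not a perfect cube, so h has no rational root, and a monic cubic with no rational root is irreducible), g is also irreducible (irreducibility is preserved under the substitution x → x + 22). Hence m_α(x) = x^3 + 66x^2 + 1452x + 10242.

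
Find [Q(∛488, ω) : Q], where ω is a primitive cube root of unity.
[Q(∛488, ω) : Q] = 6

[Q(∛488):Q] = 3 (min poly x^3 - 488, irreducible since 488 is not a perfect cube). [Q(ω):Q] = 2 (min poly x^2 + x + 1). Since Q(∛488) ⊂ R and ω ∉ R, we have ω ∉ Q(∛488), so x^2 + x + 1 remains irreducible over Q(∛488) and [Q(∛488, ω) : Q(∛488)] = 2. By the tower law, [Q(∛488, ω) : Q] = 3 · 2 = 6. (In fact Q(∛488, ω) is the splitting field of x^3 - 488 over Q.)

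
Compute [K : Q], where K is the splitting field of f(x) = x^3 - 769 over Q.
[K : Q] = 6

The roots of x^3 - 769 are ∛769, ω∛769, ω^2∛769 where ω = e^(2πi/3) is a primitive cube root of unity, so K = Q(∛769, ω). Now [Q(∛769):Q] = 3 (since 769 is not a perfect cube, x^3 - 769 is irreducible) and [Q(ω):Q] = 2. Both 2 and 3 divide [K:Q], and [K:Q] ≤ 3·2 = 6, so [K:Q] = 6. (Equivalently: Q(∛769) ⊂ R but ω ∉ R, so [K : Q(∛769)] = 2.)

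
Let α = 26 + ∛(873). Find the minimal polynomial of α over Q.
m_α(x) = x^3 - 78x^2 + 2028x - 18449

Set β = α - 26 = ∛(873), so β^3 = 873. Then (α - 26)^3 - 873 = 0, i.e. α is a root of g(x) = (x - 26)^3 - 873 = x^3 - 78x^2 + 2028x - 18449. Since g(x) = h(x - 26) where h(x) = x^3 - 873, and h is irreducible over Q (because 873 is not a perfect cube, so h has no rational root, and a monic cubic with no rational root is irreducible), g is also irreducible (irreducibility is preserved under the substitution x → x - 26). Hence m_α(x) = x^3 - 78x^2 + 2028x - 18449.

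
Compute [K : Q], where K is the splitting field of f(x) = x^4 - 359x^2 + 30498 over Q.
[K : Q] = 4

Solving the quadratic in x^2: x^2 = (359 ± √(359^2 - 4·30498))/2 = (359 ± √6889)/2 = (359 ± 83)/2, giving x^2 = 138 or x^2 = 221. So f(x) = (x^2 - 138)(x^2 - 221) and the roots of f are ±√138, ±√221. Hence the splitting field is K = Q(√138, √221). Since 138 and 221 are distinct squarefree integers > 1, their product 30498 is not a perfect square, so √221 ∉ Q(√138). By the tower law [K:Q] = [Q(√138,√221):Q(√138)] · [Q(√138):Q] = 2 · 2 = 4.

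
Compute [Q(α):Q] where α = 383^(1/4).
[Q(α):Q] = 4

α is a root of x^4 - 383. By Eisenstein's criterion at the prime p = 383 (which divides the constant term 383 but p^2 = 146689 does not, since 383 is squarefree), x^4 - 383 is irreducible over Q. Hence [Q(α):Q] = 4.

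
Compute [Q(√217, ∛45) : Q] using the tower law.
[Q(√217, ∛45) : Q] = 6

Let L = Q(√217, ∛45). Since Q(√217) ⊂ L and [Q(√217):Q] = 2, the tower law gives 2 | [L:Q]. Likewise Q(∛45) ⊂ L with [Q(∛45):Q] = 3 (because 45 is not a perfect cube), so 3 | [L:Q]. As gcd(2,3) = 1, [L:Q] is divisible by 6. Conversely L is generated over Q by √217 and ∛45, so [L:Q] ≤ 2·3 = 6. Therefore [Q(√217, ∛45) : Q] = 6.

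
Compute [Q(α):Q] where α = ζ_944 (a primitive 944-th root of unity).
[Q(α):Q] = 464

The minimal polynomial of ζ_944 over Q is the 944-th cyclotomic polynomial Φ_944(x), which is irreducible over Q and has degree φ(944) = 464. Hence [Q(α):Q] = φ(944) = 464.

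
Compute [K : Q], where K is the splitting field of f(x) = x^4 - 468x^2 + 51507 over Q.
[K : Q] = 4

Solving the quadratic in x^2: x^2 = (468 ± √(468^2 - 4·51507))/2 = (468 ± √12996)/2 = (468 ± 114)/2, giving x^2 = 177 or x^2 = 291. So f(x) = (x^2 - 177)(x^2 - 291) and the roots of f are ±√177, ±√291. Hence the splitting field is K = Q(√177, √291). Since 177 and 291 are distinct squarefree integers > 1, their product 51507 is not a perfect square, so √291 ∉ Q(√177). By the tower law [K:Q] = [Q(√177,√291):Q(√177)] · [Q(√177):Q] = 2 · 2 = 4.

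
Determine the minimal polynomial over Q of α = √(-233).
m_α(x) = x^2 + 233

α satisfies α^2 + 233 = 0, so x^2 + 233 annihilates α. Since d = -233 is squarefree and ≠ 1, it is not a perfect square in Q, so x^2 + 233 has no rational root and is therefore irreducible over Q (a degree-2 polynomial over a field is irreducible iff it has no root). Hence m_α(x) = x^2 + 233.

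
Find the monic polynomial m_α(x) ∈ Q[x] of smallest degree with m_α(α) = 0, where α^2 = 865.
m_α(x) = x^2 - 865

α satisfies α^2 - 865 = 0, so x^2 - 865 annihilates α. Since d = 865 is squarefree and ≠ 1, it is not a perfect square in Q, so x^2 - 865 has no rational root and is therefore irreducible over Q (a degree-2 polynomial over a field is irreducible iff it has no root). Hence m_α(x) = x^2 - 865.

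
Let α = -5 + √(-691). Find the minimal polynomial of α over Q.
m_α(x) = x^2 + 10x + 716

From α + 5 = √(-691), squaring gives (α + 5)^2 = -691, i.e. α^2 + 10α + 25 = -691, so α^2 + 10α + 716 = 0. The discriminant of x^2 + 10x + 716 is (10)^2 - 4·(716) = 100 - 2864 = -2764, and 4·(-691) is not a perfect square in Q since -691 is squarefree and ≠ 1. Hence x^2 + 10x + 716 is irreducible over Q and is the minimal polynomial of α.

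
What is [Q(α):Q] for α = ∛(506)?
[Q(α):Q] = 3

The minimal polynomial of α is x^3 - 506, irreducible over Q since 506 is not a perfect cube (so x^3 - 506 has no rational root). Hence [Q(α):Q] = deg(m_α) = 3.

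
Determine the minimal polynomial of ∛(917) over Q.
m_α(x) = x^3 - 917

α satisfies α^3 = 917, so x^3 - 917 annihilates α. By the rational root test, a rational root p/q (in lowest terms) of x^3 - 917 would satisfy p^3 = 917 q^3, forcing q = 1 and p^3 = 917; but 917 is not a perfect cube, contradiction. A monic cubic over Q with no rational root is irreducible (any nontrivial factorization would include a linear factor). Hence x^3 - 917 is the minimal polynomial of α, and in particular [Q(α):Q] = 3.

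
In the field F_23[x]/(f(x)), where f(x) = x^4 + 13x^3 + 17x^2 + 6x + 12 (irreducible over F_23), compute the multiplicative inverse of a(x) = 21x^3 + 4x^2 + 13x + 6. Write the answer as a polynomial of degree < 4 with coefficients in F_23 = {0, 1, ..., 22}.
a(x)^(-1) ≡ 14x^3 + 3x^2 + 6x + 9 (mod f(x))

Since f is irreducible over F_23, F_23[x]/(f) is a field and a(x) ≠ 0 has an inverse. Apply the extended Euclidean algorithm to f(x) and a(x) in F_23[x]: f(x) = (11x + 4)·a(x) + (19x^2 + 3x + 11);  a(x) = (12x + 8)·(19x^2 + 3x + 11) + (18x + 10);  (19x^2 + 3x + 11) = (10x + 1)·(18x + 10) + (1). The last nonzero remainder is the constant 1 = gcd(f, a) in F_23. Back-substituting through the division chain expresses 1 = s(x)·a(x) + t(x)·f(x) with s(x) ≡ 14x^3 + 3x^2 + 6x + 9 (mod f), so a(x)^(-1) ≡ s(x) = 14x^3 + 3x^2 + 6x + 9 (mod f). Check: (21x^3 + 4x^2 + 13x + 6)·(14x^3 + 3x^2 + 6x + 9) = 18x^6 + 4x^5 + 21x^4 + 14x^3 + 17x^2 + 15x + 8 ≡ 1 (mod x^4 + 13x^3 + 17x^2 + 6x + 12).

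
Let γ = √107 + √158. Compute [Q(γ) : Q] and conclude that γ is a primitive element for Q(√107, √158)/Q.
[Q(γ) : Q] = 4 (equivalently, Q(γ) = Q(√107, √158))

Obviously Q(γ) ⊆ Q(√107, √158), and [Q(√107, √158):Q] = 4 (since 107, 158 are distinct squarefree integers > 1 with 16906 not a perfect square). To show equality we compute the minimal polynomial of γ. From γ = √107 + √158: γ^2 = 107 + 2√(16906) + 158 = 265 + 2√(16906), so γ^2 - 265 = 2√(16906); squaring, (γ^2 - 265)^2 = 4·16906, i.e. γ^4 - 530γ^2 + 70225 - 67624 = 0, i.e. γ^4 - 530γ^2 + 2601 = 0. So γ is a root of x^4 - 530x^2 + 2601. This polynomial is irreducible over Q: it has no rational root (each ±√107 ± √158 is irrational), and any factorization into two quadratics over Q would force √(16906) ∈ Q (pairing opposite roots) or √107, √158 ∈ Q (other pairings), all impossible. Hence [Q(γ):Q] = 4 = [Q(√107, √158):Q], so Q(γ) = Q(√107, √158).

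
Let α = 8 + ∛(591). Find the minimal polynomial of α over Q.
m_α(x) = x^3 - 24x^2 + 192x - 1103

Set β = α - 8 = ∛(591), so β^3 = 591. Then (α - 8)^3 - 591 = 0, i.e. α is a root of g(x) = (x - 8)^3 - 591 = x^3 - 24x^2 + 192x - 1103. Since g(x) = h(x - 8) where h(x) = x^3 - 591, and h is irreducible over Q (because 591 is not a perfect cube, so h has no rational root, and a monic cubic with no rational root is irreducible), g is also irreducible (irreducibility is preserved under the substitution x → x - 8). Hence m_α(x) = x^3 - 24x^2 + 192x - 1103.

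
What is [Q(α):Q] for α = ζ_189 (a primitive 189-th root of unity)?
[Q(α):Q] = 108

The minimal polynomial of ζ_189 over Q is the 189-th cyclotomic polynomial Φ_189(x), which is irreducible over Q and has degree φ(189) = 108. Hence [Q(α):Q] = φ(189) = 108.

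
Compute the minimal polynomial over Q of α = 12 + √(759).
m_α(x) = x^2 - 24x - 615

From α - 12 = √(759), squaring gives (α - 12)^2 = 759, i.e. α^2 - 24α + 144 = 759, so α^2 - 24α - 615 = 0. The discriminant of x^2 - 24x - 615 is (-24)^2 - 4·(-615) = 576 + 2460 = 3036, and 4·(759) is not a perfect square in Q since 759 is squarefree and ≠ 1. Hence x^2 - 24x - 615 is irreducible over Q and is the minimal polynomial of α.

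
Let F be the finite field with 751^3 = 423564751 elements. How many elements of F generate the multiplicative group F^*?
There are φ(423564750) = 96811200 primitive elements

F_q^* is cyclic of order q - 1 = 423564750. A cyclic group of order m has exactly φ(m) generators. Here m = 423564750 = 2 · 3^2 · 5^3 · 7 · 26893, so the number of primitive elements is φ(423564750) = 96811200.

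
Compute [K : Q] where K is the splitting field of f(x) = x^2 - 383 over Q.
[K : Q] = 2

f(x) = x^2 - 383 factors as (x - √383)(x + √383). The splitting field is K = Q(√383). Since 383 is squarefree and > 1, it is not a perfect square, so x^2 - 383 is irreducible over Q and [Q(√383) : Q] = 2. Hence [K : Q] = 2.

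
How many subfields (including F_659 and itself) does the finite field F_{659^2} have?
F_{659^2} has 2 subfields

The subfields of F_{p^n} are exactly the fields F_{p^d} for d | n (each is the fixed field of the unique index-d subgroup of Gal(F_{p^n}/F_p) ≅ Z/nZ). The divisors of n = 2 are {1, 2}, giving 2 subfields: F_{659^1}, F_{659^2}.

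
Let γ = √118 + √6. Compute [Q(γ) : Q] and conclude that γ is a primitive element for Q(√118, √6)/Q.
[Q(γ) : Q] = 4 (equivalently, Q(γ) = Q(√118, √6))

Obviously Q(γ) ⊆ Q(√118, √6), and [Q(√118, √6):Q] = 4 (since 118, 6 are distinct squarefree integers > 1 with 708 not a perfect square). To show equality we compute the minimal polynomial of γ. From γ = √118 + √6: γ^2 = 118 + 2√(708) + 6 = 124 + 2√(708), so γ^2 - 124 = 2√(708); squaring, (γ^2 - 124)^2 = 4·708, i.e. γ^4 - 248γ^2 + 15376 - 2832 = 0, i.e. γ^4 - 248γ^2 + 12544 = 0. So γ is a root of x^4 - 248x^2 + 12544. This polynomial is irreducible over Q: it has no rational root (each ±√118 ± √6 is irrational), and any factorization into two quadratics over Q would force √(708) ∈ Q (pairing opposite roots) or √118, √6 ∈ Q (other pairings), all impossible. Hence [Q(γ):Q] = 4 = [Q(√118, √6):Q], so Q(γ) = Q(√118, √6).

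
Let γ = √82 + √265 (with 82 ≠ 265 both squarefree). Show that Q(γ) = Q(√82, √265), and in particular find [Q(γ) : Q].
[Q(γ) : Q] = 4 (equivalently, Q(γ) = Q(√82, √265))

Obviously Q(γ) ⊆ Q(√82, √265), and [Q(√82, √265):Q] = 4 (since 82, 265 are distinct squarefree integers > 1 with 21730 not a perfect square). To show equality we compute the minimal polynomial of γ. From γ = √82 + √265: γ^2 = 82 + 2√(21730) + 265 = 347 + 2√(21730), so γ^2 - 347 = 2√(21730); squaring, (γ^2 - 347)^2 = 4·21730, i.e. γ^4 - 694γ^2 + 120409 - 86920 = 0, i.e. γ^4 - 694γ^2 + 33489 = 0. So γ is a root of x^4 - 694x^2 + 33489. This polynomial is irreducible over Q: it has no rational root (each ±√82 ± √265 is irrational), and any factorization into two quadratics over Q would force √(21730) ∈ Q (pairing opposite roots) or √82, √265 ∈ Q (other pairings), all impossible. Hence [Q(γ):Q] = 4 = [Q(√82, √265):Q], so Q(γ) = Q(√82, √265).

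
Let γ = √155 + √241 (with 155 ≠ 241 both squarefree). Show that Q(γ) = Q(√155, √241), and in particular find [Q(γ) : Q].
[Q(γ) : Q] = 4 (equivalently, Q(γ) = Q(√155, √241))

Obviously Q(γ) ⊆ Q(√155, √241), and [Q(√155, √241):Q] = 4 (since 155, 241 are distinct squarefree integers > 1 with 37355 not a perfect square). To show equality we compute the minimal polynomial of γ. From γ = √155 + √241: γ^2 = 155 + 2√(37355) + 241 = 396 + 2√(37355), so γ^2 - 396 = 2√(37355); squaring, (γ^2 - 396)^2 = 4·37355, i.e. γ^4 - 792γ^2 + 156816 - 149420 = 0, i.e. γ^4 - 792γ^2 + 7396 = 0. So γ is a root of x^4 - 792x^2 + 7396. This polynomial is irreducible over Q: it has no rational root (each ±√155 ± √241 is irrational), and any factorization into two quadratics over Q would force √(37355) ∈ Q (pairing opposite roots) or √155, √241 ∈ Q (other pairings), all impossible. Hence [Q(γ):Q] = 4 = [Q(√155, √241):Q], so Q(γ) = Q(√155, √241).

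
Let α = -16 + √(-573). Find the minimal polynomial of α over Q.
m_α(x) = x^2 + 32x + 829

From α + 16 = √(-573), squaring gives (α + 16)^2 = -573, i.e. α^2 + 32α + 256 = -573, so α^2 + 32α + 829 = 0. The discriminant of x^2 + 32x + 829 is (32)^2 - 4·(829) = 1024 - 3316 = -2292, and 4·(-573) is not a perfect square in Q since -573 is squarefree and ≠ 1. Hence x^2 + 32x + 829 is irreducible over Q and is the minimal polynomial of α.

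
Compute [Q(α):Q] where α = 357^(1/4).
[Q(α):Q] = 4

α is a root of x^4 - 357. By Eisenstein's criterion at the prime p = 3 (which divides the constant term 357 but p^2 = 9 does not, since 357 is squarefree), x^4 - 357 is irreducible over Q. Hence [Q(α):Q] = 4.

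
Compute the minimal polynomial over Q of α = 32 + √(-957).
m_α(x) = x^2 - 64x + 1981

From α - 32 = √(-957), squaring gives (α - 32)^2 = -957, i.e. α^2 - 64α + 1024 = -957, so α^2 - 64α + 1981 = 0. The discriminant of x^2 - 64x + 1981 is (-64)^2 - 4·(1981) = 4096 - 7924 = -3828, and 4·(-957) is not a perfect square in Q since -957 is squarefree and ≠ 1. Hence x^2 - 64x + 1981 is irreducible over Q and is the minimal polynomial of α.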